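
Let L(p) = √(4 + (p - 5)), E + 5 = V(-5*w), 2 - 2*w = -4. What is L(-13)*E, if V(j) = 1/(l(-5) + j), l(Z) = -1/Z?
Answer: -375*I*√14/74 ≈ -18.961*I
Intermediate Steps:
w = 3 (w = 1 - ½*(-4) = 1 + 2 = 3)
V(j) = 1/(⅕ + j) (V(j) = 1/(-1/(-5) + j) = 1/(-1*(-⅕) + j) = 1/(⅕ + j))
E = -375/74 (E = -5 + 5/(1 + 5*(-5*3)) = -5 + 5/(1 + 5*(-15)) = -5 + 5/(1 - 75) = -5 + 5/(-74) = -5 + 5*(-1/74) = -5 - 5/74 = -375/74 ≈ -5.0676)
L(p) = √(-1 + p) (L(p) = √(4 + (-5 + p)) = √(-1 + p))
L(-13)*E = √(-1 - 13)*(-375/74) = √(-14)*(-375/74) = (I*√14)*(-375/74) = -375*I*√14/74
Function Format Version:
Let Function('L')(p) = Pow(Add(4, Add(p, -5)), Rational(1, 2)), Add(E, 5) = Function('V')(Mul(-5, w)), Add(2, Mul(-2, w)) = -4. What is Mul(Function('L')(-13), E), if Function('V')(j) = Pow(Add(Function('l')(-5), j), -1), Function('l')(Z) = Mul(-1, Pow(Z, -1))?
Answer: Mul(Rational(-375, 74), I, Pow(14, Rational(1, 2))) ≈ Mul(-18.961, I)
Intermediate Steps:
w = 3 (w = Add(1, Mul(Rational(-1, 2), -4)) = Add(1, 2) = 3)
Function('V')(j) = Pow(Add(Rational(1, 5), j), -1) (Function('V')(j) = Pow(Add(Mul(-1, Pow(-5, -1)), j), -1) = Pow(Add(Mul(-1, Rational(-1, 5)), j), -1) = Pow(Add(Rational(1, 5), j), -1))
E = Rational(-375, 74) (E = Add(-5, Mul(5, Pow(Add(1, Mul(5, Mul(-5, 3))), -1))) = Add(-5, Mul(5, Pow(Add(1, Mul(5, -15)), -1))) = Add(-5, Mul(5, Pow(Add(1, -75), -1))) = Add(-5, Mul(5, Pow(-74, -1))) = Add(-5, Mul(5, Rational(-1, 74))) = Add(-5, Rational(-5, 74)) = Rational(-375, 74) ≈ -5.0676)
Function('L')(p) = Pow(Add(-1, p), Rational(1, 2)) (Function('L')(p) = Pow(Add(4, Add(-5, p)), Rational(1, 2)) = Pow(Add(-1, p), Rational(1, 2)))
Mul(Function('L')(-13), E) = Mul(Pow(Add(-1, -13), Rational(1, 2)), Rational(-375, 74)) = Mul(Pow(-14, Rational(1, 2)), Rational(-375, 74)) = Mul(Mul(I, Pow(14, Rational(1, 2))), Rational(-375, 74)) = Mul(Rational(-375, 74), I, Pow(14, Rational(1, 2)))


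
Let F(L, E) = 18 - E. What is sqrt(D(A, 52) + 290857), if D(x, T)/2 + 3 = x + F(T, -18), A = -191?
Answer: sqrt(290541) ≈ 539.02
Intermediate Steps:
D(x, T) = 66 + 2*x (D(x, T) = -6 + 2*(x + (18 - 1*(-18))) = -6 + 2*(x + (18 + 18)) = -6 + 2*(x + 36) = -6 + 2*(36 + x) = -6 + (72 + 2*x) = 66 + 2*x)
sqrt(D(A, 52) + 290857) = sqrt((66 + 2*(-191)) + 290857) = sqrt((66 - 382) + 290857) = sqrt(-316 + 290857) = sqrt(290541)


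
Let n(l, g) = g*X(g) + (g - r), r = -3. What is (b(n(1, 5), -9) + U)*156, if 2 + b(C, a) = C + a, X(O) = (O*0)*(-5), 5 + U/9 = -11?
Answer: -22932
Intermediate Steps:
U = -144 (U = -45 + 9*(-11) = -45 - 99 = -144)
X(O) = 0 (X(O) = 0*(-5) = 0)
n(l, g) = 3 + g (n(l, g) = g*0 + (g - 1*(-3)) = 0 + (g + 3) = 0 + (3 + g) = 3 + g)
b(C, a) = -2 + C + a (b(C, a) = -2 + (C + a) = -2 + C + a)
(b(n(1, 5), -9) + U)*156 = ((-2 + (3 + 5) - 9) - 144)*156 = ((-2 + 8 - 9) - 144)*156 = (-3 - 144)*156 = -147*156 = -22932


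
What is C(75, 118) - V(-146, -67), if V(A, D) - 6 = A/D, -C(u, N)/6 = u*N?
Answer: -3558248/67 ≈ -53108.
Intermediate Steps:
C(u, N) = -6*N*u (C(u, N) = -6*u*N = -6*N*u)
V(A, D) = 6 + A/D
C(75, 118) - V(-146, -67) = -6*118*75 - (6 - 146/(-67)) = -53100 - (6 - 146*(-1/67)) = -53100 - (6 + 146/67) = -53100 - 1*548/67 = -53100 - 548/67 = -3558248/67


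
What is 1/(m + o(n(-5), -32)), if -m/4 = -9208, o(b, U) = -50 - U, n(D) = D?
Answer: 1/36814 ≈ 2.7164e-5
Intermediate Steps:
m = 36832 (m = -4*(-9208) = 36832)
1/(m + o(n(-5), -32)) = 1/(36832 + (-50 - 1*(-32))) = 1/(36832 + (-50 + 32)) = 1/(36832 - 18) = 1/36814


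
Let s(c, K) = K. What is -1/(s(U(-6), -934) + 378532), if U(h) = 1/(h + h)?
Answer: -1/377598 ≈ -2.6483e-6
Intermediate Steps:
U(h) = 1/(2*h)
-1/(s(U(-6), -934) + 378532) = -1/(-934 + 378532) = -1/377598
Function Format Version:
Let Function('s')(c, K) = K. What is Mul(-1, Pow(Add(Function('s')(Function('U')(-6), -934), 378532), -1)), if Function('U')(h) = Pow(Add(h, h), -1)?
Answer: Rational(-1, 377598) ≈ -2.6483e-6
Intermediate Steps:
Function('U')(h) = Mul(Rational(1, 2), Pow(h, -1)) (Function('U')(h) = Pow(Mul(2, h), -1) = Mul(Rational(1, 2), Pow(h, -1)))
Mul(-1, Pow(Add(Function('s')(Function('U')(-6), -934), 378532), -1)) = Mul(-1, Pow(Add(-934, 378532), -1)) = Mul(-1, Pow(377598, -1)) = Mul(-1, Rational(1, 377598)) = Rational(-1, 377598)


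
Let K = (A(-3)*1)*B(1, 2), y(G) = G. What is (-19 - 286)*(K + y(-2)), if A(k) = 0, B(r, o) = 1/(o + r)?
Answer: 610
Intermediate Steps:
K = 0 (K = (0*1)/(2 + 1) = 0/3 = 0*(⅓) = 0)
(-19 - 286)*(K + y(-2)) = (-19 - 286)*(0 - 2) = -305*(-2) = 610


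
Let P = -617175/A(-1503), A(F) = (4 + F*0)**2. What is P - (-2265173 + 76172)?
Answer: 34406841/16 ≈ 2.1504e+6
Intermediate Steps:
A(F) = 16 (A(F) = (4 + 0)**2 = 4**2 = 16)
P = -617175/16 ≈ -38573.
P - (-2265173 + 76172) = -617175/16 - (-2265173 + 76172) = -617175/16 - 1*(-2189001) = -617175/16 + 2189001 = 34406841/16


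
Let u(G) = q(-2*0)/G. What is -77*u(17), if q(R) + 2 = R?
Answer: 154/17 ≈ 9.0588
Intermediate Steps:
q(R) = -2 + R
u(G) = -2/G (u(G) = (-2 - 2*0)/G = (-2 + 0)/G = -2/G)
-77*u(17) = -(-154)/17 = -77*(-2/17) = 154/17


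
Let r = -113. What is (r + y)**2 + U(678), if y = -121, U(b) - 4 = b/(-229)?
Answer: 12539362/229 ≈ 54757.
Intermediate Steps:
U(b) = 4 - b/229 (U(b) = 4 + b/(-229) = 4 + b*(-1/229) = 4 - b/229)
(r + y)**2 + U(678) = (-113 - 121)**2 + (4 - 1/229*678) = (-234)**2 + (4 - 678/229) = 54756 + 238/229 = 12539362/229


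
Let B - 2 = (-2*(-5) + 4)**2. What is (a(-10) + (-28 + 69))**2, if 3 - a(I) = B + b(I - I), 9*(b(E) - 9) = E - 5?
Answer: 2137444/81 ≈ 26388.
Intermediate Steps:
b(E) = 76/9 + E/9 (b(E) = 9 + (E - 5)/9 = 9 + (-5 + E)/9 = 9 + (-5/9 + E/9) = 76/9 + E/9)
B = 198 (B = 2 + (-2*(-5) + 4)**2 = 2 + (10 + 4)**2 = 2 + 14**2 = 2 + 196 = 198)
a(I) = -1831/9 (a(I) = 3 - (198 + (76/9 + (I - I)/9)) = 3 - (198 + (76/9 + (1/9)*0)) = 3 - (198 + (76/9 + 0)) = 3 - (198 + 76/9) = 3 - 1*1858/9 = 3 - 1858/9 = -1831/9)
(a(-10) + (-28 + 69))**2 = (-1831/9 + (-28 + 69))**2 = (-1831/9 + 41)**2 = (-1462/9)**2 = 2137444/81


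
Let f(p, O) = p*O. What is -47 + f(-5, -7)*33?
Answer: 1108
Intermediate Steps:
f(p, O) = O*p
-47 + f(-5, -7)*33 = -47 - 7*(-5)*33 = -47 + 35*33 = -47 + 1155 = 1108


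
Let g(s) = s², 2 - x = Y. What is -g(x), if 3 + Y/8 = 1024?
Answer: -66683556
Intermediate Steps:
Y = 8168 (Y = -24 + 8*1024 = -24 + 8192 = 8168)
x = -8166 (x = 2 - 1*8168 = 2 - 8168 = -8166)
-g(x) = -1*(-8166)² = -1*66683556 = -66683556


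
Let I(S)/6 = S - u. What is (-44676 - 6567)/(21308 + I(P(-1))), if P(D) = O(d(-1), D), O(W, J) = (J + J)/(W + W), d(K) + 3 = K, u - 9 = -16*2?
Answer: -102486/42895 ≈ -2.3892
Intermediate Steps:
u = -23 (u = 9 - 16*2 = 9 - 32 = -23)
d(K) = -3 + K
O(W, J) = J/W (O(W, J) = (2*J)/((2*W)) = (2*J)*(1/(2*W)) = J/W)
P(D) = -D/4 (P(D) = D/(-3 - 1) = D/(-4) = D*(-1/4) = -D/4)
I(S) = 138 + 6*S (I(S) = 6*(S - 1*(-23)) = 6*(S + 23) = 6*(23 + S) = 138 + 6*S)
(-44676 - 6567)/(21308 + I(P(-1))) = (-44676 - 6567)/(21308 + (138 + 6*(-1/4*(-1)))) = -51243/(21308 + (138 + 6*(1/4))) = -51243/(21308 + (138 + 3/2)) = -51243/(21308 + 279/2) = -51243/42895/2 = -51243*2/42895 = -102486/42895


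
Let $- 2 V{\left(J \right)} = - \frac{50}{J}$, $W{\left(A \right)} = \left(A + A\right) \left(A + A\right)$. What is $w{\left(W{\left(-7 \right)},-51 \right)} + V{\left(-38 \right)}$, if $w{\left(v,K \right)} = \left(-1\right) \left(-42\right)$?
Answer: $\frac{1571}{38} \approx 41.342$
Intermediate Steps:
$W{\left(A \right)} = 4 A^{2}$ ($W{\left(A \right)} = 2 A 2 A = 4 A^{2}$)
$w{\left(v,K \right)} = 42$
$V{\left(J \right)} = \frac{25}{J}$ ($V{\left(J \right)} = - \frac{\left(-50\right) \frac{1}{J}}{2} = \frac{25}{J}$)
$w{\left(W{\left(-7 \right)},-51 \right)} + V{\left(-38 \right)} = 42 + \frac{25}{-38} = 42 + 25 \left(- \frac{1}{38}\right) = 42 - \frac{25}{38} = \frac{1571}{38}$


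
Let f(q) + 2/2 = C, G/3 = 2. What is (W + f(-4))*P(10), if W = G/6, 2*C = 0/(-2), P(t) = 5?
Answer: 0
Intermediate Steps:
C = 0 (C = (0/(-2))/2 = (0*(-1/2))/2 = (1/2)*0 = 0)
G = 6 (G = 3*2 = 6)
f(q) = -1 (f(q) = -1 + 0 = -1)
W = 1 (W = 6/6 = 6*(1/6) = 1)
(W + f(-4))*P(10) = (1 - 1)*5 = 0*5 = 0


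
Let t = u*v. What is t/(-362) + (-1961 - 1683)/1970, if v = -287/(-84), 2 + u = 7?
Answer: -8116693/4278840 ≈ -1.8969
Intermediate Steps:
u = 5 (u = -2 + 7 = 5)
v = 41/12 (v = -287*(-1/84) = 41/12 ≈ 3.4167)
t = 205/12 (t = 5*(41/12) = 205/12 ≈ 17.083)
t/(-362) + (-1961 - 1683)/1970 = (205/12)/(-362) + (-1961 - 1683)/1970 = (205/12)*(-1/362) - 3644*1/1970 = -205/4344 - 1822/985 = -8116693/4278840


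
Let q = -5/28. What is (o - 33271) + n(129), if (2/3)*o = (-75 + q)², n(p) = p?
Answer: -38673581/1568 ≈ -24664.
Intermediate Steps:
q = -5/28 (q = -5*1/28 = -5/28 ≈ -0.17857)
o = 13293075/1568 (o = 3*(-75 - 5/28)²/2 = 3*(-2105/28)²/2 = (3/2)*(4431025/784) = 13293075/1568 ≈ 8477.7)
(o - 33271) + n(129) = (13293075/1568 - 33271) + 129 = -38875853/1568 + 129 = -38673581/1568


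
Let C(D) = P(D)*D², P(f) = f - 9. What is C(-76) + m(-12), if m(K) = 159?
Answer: -490801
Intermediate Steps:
P(f) = -9 + f
C(D) = D²*(-9 + D) (C(D) = (-9 + D)*D² = D²*(-9 + D))
C(-76) + m(-12) = (-76)²*(-9 - 76) + 159 = 5776*(-85) + 159 = -490960 + 159 = -490801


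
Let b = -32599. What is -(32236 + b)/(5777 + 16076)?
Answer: 363/21853 ≈ 0.016611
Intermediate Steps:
-(32236 + b)/(5777 + 16076) = -(32236 - 32599)/(5777 + 16076) = -(-363)/21853 = -1*(-363/21853) = 363/21853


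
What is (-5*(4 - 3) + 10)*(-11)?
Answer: -55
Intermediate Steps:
(-5*(4 - 3) + 10)*(-11) = (-5*1 + 10)*(-11) = (-5 + 10)*(-11) = 5*(-11) = -55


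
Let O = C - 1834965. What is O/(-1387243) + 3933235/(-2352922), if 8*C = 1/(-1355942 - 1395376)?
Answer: -87643770021342773/251202996613009584 ≈ -0.34890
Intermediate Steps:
C = -1/22010544 (C = 1/(8*(-1355942 - 1395376)) = (1/8)/(-2751318) = (1/8)*(-1/2751318) = -1/22010544 ≈ -4.5433e-8)
O = -40388577870961/22010544 (O = -1/22010544 - 1834965 = -40388577870961/22010544 ≈ -1.8350e+6)
O/(-1387243) + 3933235/(-2352922) = -40388577870961/22010544/(-1387243) + 3933235/(-2352922) = -40388577870961/22010544*(-1/1387243) + 3933235*(-1/2352922) = 40388577870961/30533973090192 - 3933235/2352922 = -87643770021342773/251202996613009584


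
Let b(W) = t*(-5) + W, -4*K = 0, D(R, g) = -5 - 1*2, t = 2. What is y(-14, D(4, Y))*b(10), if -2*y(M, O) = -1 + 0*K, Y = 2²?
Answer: 0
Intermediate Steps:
Y = 4
D(R, g) = -7 (D(R, g) = -5 - 2 = -7)
K = 0 (K = -¼*0 = 0)
b(W) = -10 + W (b(W) = 2*(-5) + W = -10 + W)
y(M, O) = ½ (y(M, O) = -(-1 + 0*0)/2 = -(-1 + 0)/2 = -½*(-1) = ½)
y(-14, D(4, Y))*b(10) = (-10 + 10)/2 = (½)*0 = 0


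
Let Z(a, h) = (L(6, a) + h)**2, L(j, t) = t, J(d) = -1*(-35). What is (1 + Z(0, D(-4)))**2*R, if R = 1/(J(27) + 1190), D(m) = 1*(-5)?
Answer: 676/1225 ≈ 0.55184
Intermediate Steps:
J(d) = 35
D(m) = -5
R = 1/1225 (R = 1/(35 + 1190) = 1/1225 ≈ 0.00081633)
Z(a, h) = (a + h)**2
(1 + Z(0, D(-4)))**2*R = (1 + (0 - 5)**2)**2*(1/1225) = (1 + (-5)**2)**2*(1/1225) = (1 + 25)**2*(1/1225) = 26**2*(1/1225) = 676*(1/1225) = 676/1225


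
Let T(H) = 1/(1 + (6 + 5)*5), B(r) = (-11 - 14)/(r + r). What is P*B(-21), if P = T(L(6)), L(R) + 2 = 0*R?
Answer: 25/2352 ≈ 0.010629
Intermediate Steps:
B(r) = -25/(2*r) (B(r) = -25*1/(2*r) = -25/(2*r))
L(R) = -2 (L(R) = -2 + 0*R = -2 + 0 = -2)
T(H) = 1/56 (T(H) = 1/(1 + 11*5) = 1/(1 + 55) = 1/56)
P = 1/56 ≈ 0.017857
P*B(-21) = (-25/2/(-21))/56 = (-25/2*(-1/21))/56 = (1/56)*(25/42) = 25/2352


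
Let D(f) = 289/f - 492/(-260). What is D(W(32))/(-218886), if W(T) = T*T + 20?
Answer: -147197/14853603960 ≈ -9.9099e-6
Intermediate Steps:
W(T) = 20 + T² (W(T) = T² + 20 = 20 + T²)
D(f) = 123/65 + 289/f (D(f) = 289/f - 492*(-1/260) = 289/f + 123/65 = 123/65 + 289/f)
D(W(32))/(-218886) = (123/65 + 289/(20 + 32²))/(-218886) = (123/65 + 289/(20 + 1024))*(-1/218886) = (123/65 + 289/1044)*(-1/218886) = (147197/67860)*(-1/218886) = -147197/14853603960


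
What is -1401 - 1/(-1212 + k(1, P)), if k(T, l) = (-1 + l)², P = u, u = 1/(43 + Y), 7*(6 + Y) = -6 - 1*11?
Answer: -99364945979/70924343 ≈ -1401.0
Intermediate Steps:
Y = -59/7 (Y = -6 + (-6 - 1*11)/7 = -6 + (-6 - 11)/7 = -6 + (⅐)*(-17) = -6 - 17/7 = -59/7 ≈ -8.4286)
u = 7/242 (u = 1/(43 - 59/7) = 1/(242/7) = 7/242 ≈ 0.028926)
P = 7/242 ≈ 0.028926
-1401 - 1/(-1212 + k(1, P)) = -1401 - 1/(-1212 + (-1 + 7/242)²) = -1401 - 1/(-1212 + (-235/242)²) = -1401 - 1/(-1212 + 55225/58564) = -1401 - 1/(-70924343/58564) = -1401 - 1*(-58564/70924343) = -1401 + 58564/70924343 = -99364945979/70924343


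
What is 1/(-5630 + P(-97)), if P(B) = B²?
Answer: 1/3779 ≈ 0.00026462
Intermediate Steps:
1/(-5630 + P(-97)) = 1/(-5630 + (-97)²) = 1/(-5630 + 9409) = 1/3779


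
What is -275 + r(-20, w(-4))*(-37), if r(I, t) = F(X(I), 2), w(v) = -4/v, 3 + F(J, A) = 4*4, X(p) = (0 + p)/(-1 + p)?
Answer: -756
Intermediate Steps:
X(p) = p/(-1 + p)
F(J, A) = 13 (F(J, A) = -3 + 4*4 = -3 + 16 = 13)
r(I, t) = 13
-275 + r(-20, w(-4))*(-37) = -275 + 13*(-37) = -275 - 481 = -756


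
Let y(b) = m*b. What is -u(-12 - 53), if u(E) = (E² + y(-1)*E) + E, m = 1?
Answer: -4225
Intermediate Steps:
y(b) = b (y(b) = 1*b = b)
u(E) = E² (u(E) = (E² - E) + E = E²)
-u(-12 - 53) = -(-12 - 53)² = -1*(-65)² = -1*4225 = -4225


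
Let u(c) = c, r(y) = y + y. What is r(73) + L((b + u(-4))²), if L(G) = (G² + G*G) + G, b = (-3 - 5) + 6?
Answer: 2774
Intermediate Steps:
r(y) = 2*y
b = -2 (b = -8 + 6 = -2)
L(G) = G + 2*G² (L(G) = (G² + G²) + G = 2*G² + G = G + 2*G²)
r(73) + L((b + u(-4))²) = 2*73 + (-2 - 4)²*(1 + 2*(-2 - 4)²) = 146 + (-6)²*(1 + 2*(-6)²) = 146 + 36*(1 + 2*36) = 146 + 36*(1 + 72) = 146 + 36*73 = 146 + 2628 = 2774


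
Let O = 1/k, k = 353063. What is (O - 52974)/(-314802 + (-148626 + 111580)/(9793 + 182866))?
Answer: 3603331979330899/21413085791052532 ≈ 0.16828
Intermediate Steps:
O = 1/353063 ≈ 2.8324e-6
(O - 52974)/(-314802 + (-148626 + 111580)/(9793 + 182866)) = (1/353063 - 52974)/(-314802 + (-148626 + 111580)/(9793 + 182866)) = -18703159361/(353063*(-314802 - 37046/192659)) = -18703159361/(353063*(-60649475564/192659)) = -18703159361/353063*(-192659/60649475564) = 3603331979330899/21413085791052532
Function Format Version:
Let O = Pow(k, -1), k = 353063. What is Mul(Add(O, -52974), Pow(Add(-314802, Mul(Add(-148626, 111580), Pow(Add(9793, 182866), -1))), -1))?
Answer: Rational(3603331979330899, 21413085791052532) ≈ 0.16828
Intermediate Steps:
O = Rational(1, 353063) (O = Pow(353063, -1) = Rational(1, 353063) ≈ 2.8324e-6)
Mul(Add(O, -52974), Pow(Add(-314802, Mul(Add(-148626, 111580), Pow(Add(9793, 182866), -1))), -1)) = Mul(Add(Rational(1, 353063), -52974), Pow(Add(-314802, Mul(Add(-148626, 111580), Pow(Add(9793, 182866), -1))), -1)) = Mul(Rational(-18703159361, 353063), Pow(Add(-314802, Mul(-37046, Pow(192659, -1))), -1)) = Mul(Rational(-18703159361, 353063), Pow(Add(-314802, Mul(-37046, Rational(1, 192659))), -1)) = Mul(Rational(-18703159361, 353063), Pow(Add(-314802, Rational(-37046, 192659)), -1)) = Mul(Rational(-18703159361, 353063), Pow(Rational(-60649475564, 192659), -1)) = Mul(Rational(-18703159361, 353063), Rational(-192659, 60649475564)) = Rational(3603331979330899, 21413085791052532)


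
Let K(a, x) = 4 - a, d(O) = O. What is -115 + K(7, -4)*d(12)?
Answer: -151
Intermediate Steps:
-115 + K(7, -4)*d(12) = -115 + (4 - 1*7)*12 = -115 + (4 - 7)*12 = -115 - 3*12 = -115 - 36 = -151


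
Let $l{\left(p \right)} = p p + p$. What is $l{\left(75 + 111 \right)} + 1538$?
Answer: $36320$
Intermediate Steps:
$l{\left(p \right)} = p + p^{2}$ ($l{\left(p \right)} = p^{2} + p = p + p^{2}$)
$l{\left(75 + 111 \right)} + 1538 = \left(75 + 111\right) \left(1 + \left(75 + 111\right)\right) + 1538 = 186 \left(1 + 186\right) + 1538 = 186 \cdot 187 + 1538 = 34782 + 1538 = 36320$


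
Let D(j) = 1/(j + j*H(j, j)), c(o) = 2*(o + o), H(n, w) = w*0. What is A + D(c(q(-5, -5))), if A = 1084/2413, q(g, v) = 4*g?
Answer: 84307/193040 ≈ 0.43673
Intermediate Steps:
H(n, w) = 0
A = 1084/2413 (A = 1084*(1/2413) = 1084/2413 ≈ 0.44923)
c(o) = 4*o (c(o) = 2*(2*o) = 4*o)
D(j) = 1/j (D(j) = 1/(j + j*0) = 1/(j + 0) = 1/j)
A + D(c(q(-5, -5))) = 1084/2413 + 1/(4*(4*(-5))) = 1084/2413 + 1/(4*(-20)) = 1084/2413 + 1/(-80) = 1084/2413 - 1/80 = 84307/193040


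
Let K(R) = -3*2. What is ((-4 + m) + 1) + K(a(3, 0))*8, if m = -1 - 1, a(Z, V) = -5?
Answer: -53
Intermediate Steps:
m = -2
K(R) = -6
((-4 + m) + 1) + K(a(3, 0))*8 = ((-4 - 2) + 1) - 6*8 = (-6 + 1) - 48 = -5 - 48 = -53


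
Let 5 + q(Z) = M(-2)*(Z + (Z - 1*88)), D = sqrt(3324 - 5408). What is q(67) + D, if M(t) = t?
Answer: -97 + 2*I*sqrt(521) ≈ -97.0 + 45.651*I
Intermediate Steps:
D = 2*I*sqrt(521) (D = sqrt(-2084) = 2*I*sqrt(521) ≈ 45.651*I)
q(Z) = 171 - 4*Z (q(Z) = -5 - 2*(Z + (Z - 1*88)) = -5 - 2*(Z + (Z - 88)) = -5 - 2*(Z + (-88 + Z)) = -5 - 2*(-88 + 2*Z) = -5 + (176 - 4*Z) = 171 - 4*Z)
q(67) + D = (171 - 4*67) + 2*I*sqrt(521) = (171 - 268) + 2*I*sqrt(521) = -97 + 2*I*sqrt(521)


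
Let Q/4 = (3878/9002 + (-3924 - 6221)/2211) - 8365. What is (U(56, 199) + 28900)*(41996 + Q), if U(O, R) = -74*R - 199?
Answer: 169261812124600/1421673 ≈ 1.1906e+8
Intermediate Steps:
U(O, R) = -199 - 74*R
Q = -47592821732/1421673 (Q = 4*((3878/9002 + (-3924 - 6221)/2211) - 8365) = 4*((3878*(1/9002) - 10145*1/2211) - 8365) = 4*((277/643 - 10145/2211) - 8365) = 4*(-5910788/1421673 - 8365) = 4*(-11898205433/1421673) = -47592821732/1421673 ≈ -33477.)
(U(56, 199) + 28900)*(41996 + Q) = ((-199 - 74*199) + 28900)*(41996 - 47592821732/1421673) = ((-199 - 14726) + 28900)*(12111757576/1421673) = (-14925 + 28900)*(12111757576/1421673) = 13975*(12111757576/1421673) = 169261812124600/1421673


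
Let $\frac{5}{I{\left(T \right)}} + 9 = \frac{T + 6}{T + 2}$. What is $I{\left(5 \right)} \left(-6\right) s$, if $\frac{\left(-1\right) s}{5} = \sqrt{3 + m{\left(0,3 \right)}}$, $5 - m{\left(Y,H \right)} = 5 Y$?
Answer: $- \frac{525 \sqrt{2}}{13} \approx -57.112$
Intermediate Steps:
$I{\left(T \right)} = \frac{5}{-9 + \frac{6 + T}{2 + T}}$ ($I{\left(T \right)} = \frac{5}{-9 + \frac{T + 6}{T + 2}} = \frac{5}{-9 + \frac{6 + T}{2 + T}}$)
$m{\left(Y,H \right)} = 5 - 5 Y$
$s = - 10 \sqrt{2}$ ($s = - 5 \sqrt{3 + \left(5 - 0\right)} = - 5 \sqrt{3 + \left(5 + 0\right)} = - 5 \sqrt{3 + 5} = - 5 \sqrt{8} = - 5 \cdot 2 \sqrt{2} = - 10 \sqrt{2} \approx -14.142$)
$I{\left(5 \right)} \left(-6\right) s = \frac{5 \left(-2 - 5\right)}{4 \left(3 + 2 \cdot 5\right)} \left(-6\right) \left(- 10 \sqrt{2}\right) = \frac{5 \left(-2 - 5\right)}{4 \left(3 + 10\right)} \left(-6\right) \left(- 10 \sqrt{2}\right) = \frac{5}{4} \cdot \frac{1}{13} \left(-7\right) \left(-6\right) \left(- 10 \sqrt{2}\right) = \left(- \frac{35}{52}\right) \left(-6\right) \left(- 10 \sqrt{2}\right) = \frac{105 \left(- 10 \sqrt{2}\right)}{26} = - \frac{525 \sqrt{2}}{13}$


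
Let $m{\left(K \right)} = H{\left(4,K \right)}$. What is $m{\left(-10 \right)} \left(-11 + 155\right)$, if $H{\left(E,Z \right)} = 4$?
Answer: $576$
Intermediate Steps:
$m{\left(K \right)} = 4$
$m{\left(-10 \right)} \left(-11 + 155\right) = 4 \left(-11 + 155\right) = 4 \cdot 144 = 576$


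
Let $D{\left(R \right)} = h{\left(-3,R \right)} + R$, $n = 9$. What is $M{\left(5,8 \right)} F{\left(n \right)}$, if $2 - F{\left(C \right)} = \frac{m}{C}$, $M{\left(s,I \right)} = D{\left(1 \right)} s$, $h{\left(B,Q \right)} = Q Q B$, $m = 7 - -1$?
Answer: $- \frac{100}{9} \approx -11.111$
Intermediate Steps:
$m = 8$ ($m = 7 + 1 = 8$)
$h{\left(B,Q \right)} = B Q^{2}$ ($h{\left(B,Q \right)} = Q^{2} B = B Q^{2}$)
$D{\left(R \right)} = R - 3 R^{2}$ ($D{\left(R \right)} = - 3 R^{2} + R = R - 3 R^{2}$)
$M{\left(s,I \right)} = - 2 s$ ($M{\left(s,I \right)} = 1 \left(1 - 3\right) s = 1 \left(-2\right) s = - 2 s$)
$F{\left(C \right)} = 2 - \frac{8}{C}$
$M{\left(5,8 \right)} F{\left(n \right)} = \left(-2\right) 5 \left(2 - \frac{8}{9}\right) = - 10 \left(2 - \frac{8}{9}\right) = \left(-10\right) \frac{10}{9} = - \frac{100}{9}$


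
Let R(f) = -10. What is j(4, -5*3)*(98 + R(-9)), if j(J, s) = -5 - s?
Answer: 880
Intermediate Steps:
j(4, -5*3)*(98 + R(-9)) = (-5 - (-5)*3)*(98 - 10) = (-5 - 1*(-15))*88 = (-5 + 15)*88 = 10*88 = 880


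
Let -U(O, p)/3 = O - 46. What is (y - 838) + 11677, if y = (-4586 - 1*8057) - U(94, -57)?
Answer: -1660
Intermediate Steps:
U(O, p) = 138 - 3*O (U(O, p) = -3*(O - 46) = -3*(-46 + O) = 138 - 3*O)
y = -12499 (y = (-4586 - 1*8057) - (138 - 3*94) = (-4586 - 8057) - (138 - 282) = -12643 - 1*(-144) = -12643 + 144 = -12499)
(y - 838) + 11677 = (-12499 - 838) + 11677 = -13337 + 11677 = -1660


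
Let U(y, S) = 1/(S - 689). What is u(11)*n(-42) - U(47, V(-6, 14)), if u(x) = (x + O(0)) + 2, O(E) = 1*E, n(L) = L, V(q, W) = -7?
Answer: -380015/696 ≈ -546.00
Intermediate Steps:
U(y, S) = 1/(-689 + S)
O(E) = E
u(x) = 2 + x (u(x) = (x + 0) + 2 = x + 2 = 2 + x)
u(11)*n(-42) - U(47, V(-6, 14)) = (2 + 11)*(-42) - 1/(-689 - 7) = 13*(-42) - 1/(-696) = -546 - 1*(-1/696) = -546 + 1/696 = -380015/696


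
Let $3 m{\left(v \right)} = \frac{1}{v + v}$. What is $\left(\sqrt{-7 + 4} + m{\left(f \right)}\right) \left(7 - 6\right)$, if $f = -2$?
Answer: $- \frac{1}{12} + i \sqrt{3} \approx -0.083333 + 1.732 i$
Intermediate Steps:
$m{\left(v \right)} = \frac{1}{6 v}$ ($m{\left(v \right)} = \frac{1}{3 \left(v + v\right)} = \frac{1}{3 \cdot 2 v} = \frac{\frac{1}{2} \frac{1}{v}}{3} = \frac{1}{6 v}$)
$\left(\sqrt{-7 + 4} + m{\left(f \right)}\right) \left(7 - 6\right) = \left(\sqrt{-7 + 4} + \frac{1}{6 \left(-2\right)}\right) \left(7 - 6\right) = \left(\sqrt{-3} + \frac{1}{6} \left(- \frac{1}{2}\right)\right) 1 = \left(i \sqrt{3} - \frac{1}{12}\right) 1 = \left(- \frac{1}{12} + i \sqrt{3}\right) 1 = - \frac{1}{12} + i \sqrt{3}$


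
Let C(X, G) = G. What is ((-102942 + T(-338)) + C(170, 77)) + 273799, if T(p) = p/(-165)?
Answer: 28204448/165 ≈ 1.7094e+5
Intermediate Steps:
T(p) = -p/165 (T(p) = p*(-1/165) = -p/165)
((-102942 + T(-338)) + C(170, 77)) + 273799 = ((-102942 - 1/165*(-338)) + 77) + 273799 = ((-102942 + 338/165) + 77) + 273799 = (-16985092/165 + 77) + 273799 = -16972387/165 + 273799 = 28204448/165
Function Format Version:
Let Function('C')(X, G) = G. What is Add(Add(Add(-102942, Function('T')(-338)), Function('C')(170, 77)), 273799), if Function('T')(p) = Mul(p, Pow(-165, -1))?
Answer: Rational(28204448, 165) ≈ 1.7094e+5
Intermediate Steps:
Function('T')(p) = Mul(Rational(-1, 165), p) (Function('T')(p) = Mul(p, Rational(-1, 165)) = Mul(Rational(-1, 165), p))
Add(Add(Add(-102942, Function('T')(-338)), Function('C')(170, 77)), 273799) = Add(Add(Add(-102942, Mul(Rational(-1, 165), -338)), 77), 273799) = Add(Add(Add(-102942, Rational(338, 165)), 77), 273799) = Add(Add(Rational(-16985092, 165), 77), 273799) = Add(Rational(-16972387, 165), 273799) = Rational(28204448, 165)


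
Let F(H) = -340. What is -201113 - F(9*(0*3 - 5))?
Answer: -200773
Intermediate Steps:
-201113 - F(9*(0*3 - 5)) = -201113 - 1*(-340) = -201113 + 340 = -200773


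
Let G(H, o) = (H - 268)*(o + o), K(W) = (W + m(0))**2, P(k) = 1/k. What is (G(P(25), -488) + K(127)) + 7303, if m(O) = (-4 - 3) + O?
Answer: 7080799/25 ≈ 2.8323e+5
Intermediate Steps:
m(O) = -7 + O
K(W) = (-7 + W)**2 (K(W) = (W + (-7 + 0))**2 = (W - 7)**2 = (-7 + W)**2)
G(H, o) = 2*o*(-268 + H) (G(H, o) = (-268 + H)*(2*o) = 2*o*(-268 + H))
(G(P(25), -488) + K(127)) + 7303 = (2*(-488)*(-268 + 1/25) + (-7 + 127)**2) + 7303 = (2*(-488)*(-268 + 1/25) + 120**2) + 7303 = (2*(-488)*(-6699/25) + 14400) + 7303 = (6538224/25 + 14400) + 7303 = 6898224/25 + 7303 = 7080799/25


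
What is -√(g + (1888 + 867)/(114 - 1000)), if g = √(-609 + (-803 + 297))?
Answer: -√(-2440930 + 784996*I*√1115)/886 ≈ -3.9004 - 4.2805*I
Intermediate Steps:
g = I*√1115 (g = √(-609 - 506) = √(-1115) = I*√1115 ≈ 33.392*I)
-√(g + (1888 + 867)/(114 - 1000)) = -√(I*√1115 + (1888 + 867)/(114 - 1000)) = -√(I*√1115 + 2755/(-886)) = -√(I*√1115 + 2755*(-1/886)) = -√(I*√1115 - 2755/886) = -√(-2755/886 + I*√1115)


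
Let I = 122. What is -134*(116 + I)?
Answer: -31892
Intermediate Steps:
-134*(116 + I) = -134*(116 + 122) = -134*238 = -31892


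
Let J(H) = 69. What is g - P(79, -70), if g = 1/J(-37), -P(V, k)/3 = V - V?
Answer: 1/69 ≈ 0.014493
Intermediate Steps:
P(V, k) = 0 (P(V, k) = -3*(V - V) = -3*0 = 0)
g = 1/69 ≈ 0.014493
g - P(79, -70) = 1/69 - 1*0 = 1/69 + 0 = 1/69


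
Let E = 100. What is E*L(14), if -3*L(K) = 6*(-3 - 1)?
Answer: 800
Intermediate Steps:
L(K) = 8 (L(K) = -2*(-3 - 1) = -2*(-4) = -1/3*(-24) = 8)
E*L(14) = 100*8 = 800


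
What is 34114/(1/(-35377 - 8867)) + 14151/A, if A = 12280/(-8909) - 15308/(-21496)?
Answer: -16048521414299366/10632659 ≈ -1.5094e+9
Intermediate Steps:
A = -31897977/47876966 (A = 12280*(-1/8909) - 15308*(-1/21496) = -12280/8909 + 3827/5374 = -31897977/47876966 ≈ -0.66625)
34114/(1/(-35377 - 8867)) + 14151/A = 34114/(1/(-35377 - 8867)) + 14151/(-31897977/47876966) = 34114/(1/(-44244)) + 14151*(-47876966/31897977) = 34114/(-1/44244) - 225835648622/10632659 = 34114*(-44244) - 225835648622/10632659 = -1509339816 - 225835648622/10632659 = -16048521414299366/10632659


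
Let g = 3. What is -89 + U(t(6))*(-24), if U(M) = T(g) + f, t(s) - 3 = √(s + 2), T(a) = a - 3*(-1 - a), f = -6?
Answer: -305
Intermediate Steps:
T(a) = 3 + 4*a (T(a) = a + (3 + 3*a) = 3 + 4*a)
t(s) = 3 + √(2 + s) (t(s) = 3 + √(s + 2) = 3 + √(2 + s))
U(M) = 9 (U(M) = (3 + 4*3) - 6 = (3 + 12) - 6 = 15 - 6 = 9)
-89 + U(t(6))*(-24) = -89 + 9*(-24) = -89 - 216 = -305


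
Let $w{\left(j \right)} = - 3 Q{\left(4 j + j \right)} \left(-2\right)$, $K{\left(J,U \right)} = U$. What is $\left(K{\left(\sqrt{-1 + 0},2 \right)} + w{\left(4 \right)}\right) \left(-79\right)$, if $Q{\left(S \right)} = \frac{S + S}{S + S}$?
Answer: $-632$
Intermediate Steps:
$Q{\left(S \right)} = 1$ ($Q{\left(S \right)} = \frac{2 S}{2 S} = 2 S \frac{1}{2 S} = 1$)
$w{\left(j \right)} = 6$ ($w{\left(j \right)} = \left(-3\right) 1 \left(-2\right) = \left(-3\right) \left(-2\right) = 6$)
$\left(K{\left(\sqrt{-1 + 0},2 \right)} + w{\left(4 \right)}\right) \left(-79\right) = \left(2 + 6\right) \left(-79\right) = 8 \left(-79\right) = -632$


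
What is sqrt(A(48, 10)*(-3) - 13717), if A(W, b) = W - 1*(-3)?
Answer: I*sqrt(13870) ≈ 117.77*I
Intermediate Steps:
A(W, b) = 3 + W (A(W, b) = W + 3 = 3 + W)
sqrt(A(48, 10)*(-3) - 13717) = sqrt((3 + 48)*(-3) - 13717) = sqrt(51*(-3) - 13717) = sqrt(-153 - 13717) = sqrt(-13870) = I*sqrt(13870)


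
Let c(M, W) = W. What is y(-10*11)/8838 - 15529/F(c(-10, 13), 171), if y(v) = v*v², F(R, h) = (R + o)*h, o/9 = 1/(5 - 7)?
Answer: -25578442/158593 ≈ -161.28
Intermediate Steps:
o = -9/2 (o = 9/(5 - 7) = 9/(-2) = 9*(-½) = -9/2 ≈ -4.5000)
F(R, h) = h*(-9/2 + R) (F(R, h) = (R - 9/2)*h = (-9/2 + R)*h = h*(-9/2 + R))
y(v) = v³
y(-10*11)/8838 - 15529/F(c(-10, 13), 171) = (-10*11)³/8838 - 15529*2/(171*(-9 + 2*13)) = (-110)³*(1/8838) - 15529*2/(171*(-9 + 26)) = -1331000*1/8838 - 15529/((½)*171*17) = -665500/4419 - 15529/2907/2 = -665500/4419 - 15529*2/2907 = -665500/4419 - 31058/2907 = -25578442/158593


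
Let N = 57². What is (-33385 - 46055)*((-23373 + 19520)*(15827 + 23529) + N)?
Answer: 12045917685360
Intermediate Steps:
N = 3249
(-33385 - 46055)*((-23373 + 19520)*(15827 + 23529) + N) = (-33385 - 46055)*((-23373 + 19520)*(15827 + 23529) + 3249) = -79440*(-3853*39356 + 3249) = -79440*(-151638668 + 3249) = -79440*(-151635419) = 12045917685360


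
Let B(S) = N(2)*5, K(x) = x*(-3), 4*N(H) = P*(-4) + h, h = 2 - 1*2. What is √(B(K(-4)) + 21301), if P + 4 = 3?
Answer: √21306 ≈ 145.97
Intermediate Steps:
P = -1 (P = -4 + 3 = -1)
h = 0 (h = 2 - 2 = 0)
N(H) = 1 (N(H) = (-1*(-4) + 0)/4 = (4 + 0)/4 = (¼)*4 = 1)
K(x) = -3*x
B(S) = 5 (B(S) = 1*5 = 5)
√(B(K(-4)) + 21301) = √(5 + 21301) = √21306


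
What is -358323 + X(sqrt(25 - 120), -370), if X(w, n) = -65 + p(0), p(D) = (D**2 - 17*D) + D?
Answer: -358388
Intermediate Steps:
p(D) = D**2 - 16*D
X(w, n) = -65 (X(w, n) = -65 + 0*(-16 + 0) = -65 + 0*(-16) = -65 + 0 = -65)
-358323 + X(sqrt(25 - 120), -370) = -358323 - 65 = -358388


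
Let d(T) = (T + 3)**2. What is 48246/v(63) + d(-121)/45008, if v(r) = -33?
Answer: -16446943/11252 ≈ -1461.7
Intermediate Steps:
d(T) = (3 + T)**2
48246/v(63) + d(-121)/45008 = 48246/(-33) + (3 - 121)**2/45008 = 48246*(-1/33) + (-118)**2*(1/45008) = -1462 + 13924*(1/45008) = -1462 + 3481/11252 = -16446943/11252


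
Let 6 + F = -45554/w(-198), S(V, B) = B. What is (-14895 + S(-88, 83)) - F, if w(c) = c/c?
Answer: 30748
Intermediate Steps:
w(c) = 1
F = -45560 (F = -6 - 45554/1 = -6 - 45554*1 = -6 - 45554 = -45560)
(-14895 + S(-88, 83)) - F = (-14895 + 83) - 1*(-45560) = -14812 + 45560 = 30748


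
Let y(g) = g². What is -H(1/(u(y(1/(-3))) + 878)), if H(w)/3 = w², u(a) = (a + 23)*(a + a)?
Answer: -19683/5117113156 ≈ -3.8465e-6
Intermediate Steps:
u(a) = 2*a*(23 + a) (u(a) = (23 + a)*(2*a) = 2*a*(23 + a))
H(w) = 3*w²
-H(1/(u(y(1/(-3))) + 878)) = -3*(1/(2*(1/(-3))²*(23 + (1/(-3))²) + 878))² = -3*(1/(2*(-⅓)²*(23 + (-⅓)²) + 878))² = -3*(1/(2*(⅑)*(23 + ⅑) + 878))² = -3*(1/(2*(⅑)*(208/9) + 878))² = -3*(1/(416/81 + 878))² = -3*(1/(71534/81))² = -3*(81/71534)² = -3*6561/5117113156 = -1*19683/5117113156 = -19683/5117113156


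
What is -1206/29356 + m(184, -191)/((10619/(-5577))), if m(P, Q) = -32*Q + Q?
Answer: -11821823463/3801602 ≈ -3109.7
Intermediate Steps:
m(P, Q) = -31*Q
-1206/29356 + m(184, -191)/((10619/(-5577))) = -1206/29356 + (-31*(-191))/((10619/(-5577))) = -1206*1/29356 + 5921/((10619*(-1/5577))) = -603/14678 + 5921/(-10619/5577) = -603/14678 + 5921*(-5577/10619) = -603/14678 - 33021417/10619 = -11821823463/3801602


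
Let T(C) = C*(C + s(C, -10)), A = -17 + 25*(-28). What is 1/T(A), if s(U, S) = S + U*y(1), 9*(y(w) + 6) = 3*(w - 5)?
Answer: -1/3248727 ≈ -3.0781e-7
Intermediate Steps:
A = -717 (A = -17 - 700 = -717)
y(w) = -23/3 + w/3 (y(w) = -6 + (3*(w - 5))/9 = -6 + (3*(-5 + w))/9 = -6 + (-15 + 3*w)/9 = -6 + (-5/3 + w/3) = -23/3 + w/3)
s(U, S) = S - 22*U/3 (s(U, S) = S + U*(-23/3 + (⅓)*1) = S + U*(-23/3 + ⅓) = S + U*(-22/3) = S - 22*U/3)
T(C) = C*(-10 - 19*C/3) (T(C) = C*(C + (-10 - 22*C/3)) = C*(-10 - 19*C/3))
1/T(A) = 1/(-⅓*(-717)*(30 + 19*(-717))) = 1/(-⅓*(-717)*(30 - 13623)) = 1/(-⅓*(-717)*(-13593)) = 1/(-3248727) = -1/3248727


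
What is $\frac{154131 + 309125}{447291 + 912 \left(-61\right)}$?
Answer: $\frac{463256}{391659} \approx 1.1828$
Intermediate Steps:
$\frac{154131 + 309125}{447291 + 912 \left(-61\right)} = \frac{463256}{447291 - 55632} = \frac{463256}{391659}$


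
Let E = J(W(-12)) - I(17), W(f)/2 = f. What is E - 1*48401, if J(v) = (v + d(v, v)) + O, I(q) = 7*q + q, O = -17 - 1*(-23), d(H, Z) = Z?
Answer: -48579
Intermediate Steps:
W(f) = 2*f
O = 6 (O = -17 + 23 = 6)
I(q) = 8*q
J(v) = 6 + 2*v (J(v) = (v + v) + 6 = 2*v + 6 = 6 + 2*v)
E = -178 (E = (6 + 2*(2*(-12))) - 8*17 = (6 + 2*(-24)) - 1*136 = (6 - 48) - 136 = -42 - 136 = -178)
E - 1*48401 = -178 - 1*48401 = -178 - 48401 = -48579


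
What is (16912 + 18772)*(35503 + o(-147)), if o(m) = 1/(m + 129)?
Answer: 11401983626/9 ≈ 1.2669e+9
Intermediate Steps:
o(m) = 1/(129 + m)
(16912 + 18772)*(35503 + o(-147)) = (16912 + 18772)*(35503 + 1/(129 - 147)) = 35684*(35503 + 1/(-18)) = 35684*(35503 - 1/18) = 35684*(639053/18) = 11401983626/9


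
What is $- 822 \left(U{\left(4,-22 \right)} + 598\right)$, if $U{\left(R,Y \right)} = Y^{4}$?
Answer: $-193049988$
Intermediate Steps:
$- 822 \left(U{\left(4,-22 \right)} + 598\right) = - 822 \left(\left(-22\right)^{4} + 598\right) = - 822 \left(234256 + 598\right) = \left(-822\right) 234854 = -193049988$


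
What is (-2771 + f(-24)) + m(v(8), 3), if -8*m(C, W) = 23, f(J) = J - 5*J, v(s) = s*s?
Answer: -21423/8 ≈ -2677.9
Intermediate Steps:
v(s) = s²
f(J) = -4*J
m(C, W) = -23/8 (m(C, W) = -⅛*23 = -23/8)
(-2771 + f(-24)) + m(v(8), 3) = (-2771 - 4*(-24)) - 23/8 = (-2771 + 96) - 23/8 = -2675 - 23/8 = -21423/8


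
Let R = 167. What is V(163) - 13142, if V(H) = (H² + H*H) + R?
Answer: 40163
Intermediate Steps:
V(H) = 167 + 2*H² (V(H) = (H² + H*H) + 167 = (H² + H²) + 167 = 2*H² + 167 = 167 + 2*H²)
V(163) - 13142 = (167 + 2*163²) - 13142 = (167 + 2*26569) - 13142 = (167 + 53138) - 13142 = 53305 - 13142 = 40163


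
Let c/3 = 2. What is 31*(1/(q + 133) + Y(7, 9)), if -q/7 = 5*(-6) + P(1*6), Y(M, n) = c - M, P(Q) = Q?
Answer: -9300/301 ≈ -30.897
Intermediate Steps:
c = 6 (c = 3*2 = 6)
Y(M, n) = 6 - M
q = 168 (q = -7*(5*(-6) + 1*6) = -7*(-30 + 6) = -7*(-24) = 168)
31*(1/(q + 133) + Y(7, 9)) = 31*(1/(168 + 133) + (6 - 1*7)) = 31*(1/301 + (6 - 7)) = 31*(1/301 - 1) = 31*(-300/301) = -9300/301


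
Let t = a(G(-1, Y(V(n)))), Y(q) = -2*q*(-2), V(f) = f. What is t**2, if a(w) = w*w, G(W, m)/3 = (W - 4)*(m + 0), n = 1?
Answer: 12960000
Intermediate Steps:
Y(q) = 4*q
G(W, m) = 3*m*(-4 + W) (G(W, m) = 3*((W - 4)*(m + 0)) = 3*((-4 + W)*m) = 3*(m*(-4 + W)) = 3*m*(-4 + W))
a(w) = w**2
t = 3600 (t = (3*(4*1)*(-4 - 1))**2 = (3*4*(-5))**2 = (-60)**2 = 3600)
t**2 = 3600**2 = 12960000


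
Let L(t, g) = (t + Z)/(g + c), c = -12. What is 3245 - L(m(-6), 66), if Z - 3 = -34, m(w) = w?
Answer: 175267/54 ≈ 3245.7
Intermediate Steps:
Z = -31 (Z = 3 - 34 = -31)
L(t, g) = (-31 + t)/(-12 + g) (L(t, g) = (t - 31)/(g - 12) = (-31 + t)/(-12 + g))
3245 - L(m(-6), 66) = 3245 - (-31 - 6)/(-12 + 66) = 3245 - (-37)/54 = 3245 - 1*(-37/54) = 3245 + 37/54 = 175267/54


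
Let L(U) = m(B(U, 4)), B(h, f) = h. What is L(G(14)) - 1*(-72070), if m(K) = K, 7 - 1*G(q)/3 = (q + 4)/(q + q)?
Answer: 1009247/14 ≈ 72089.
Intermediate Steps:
G(q) = 21 - 3*(4 + q)/(2*q) (G(q) = 21 - 3*(q + 4)/(q + q) = 21 - 3*(4 + q)/(2*q))
L(U) = U
L(G(14)) - 1*(-72070) = (39/2 - 6/14) - 1*(-72070) = (39/2 - 6*1/14) + 72070 = (39/2 - 3/7) + 72070 = 267/14 + 72070 = 1009247/14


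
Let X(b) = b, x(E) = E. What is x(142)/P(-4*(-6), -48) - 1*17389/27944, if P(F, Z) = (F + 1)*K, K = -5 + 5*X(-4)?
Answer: -14836173/17465000 ≈ -0.84948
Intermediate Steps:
K = -25 (K = -5 + 5*(-4) = -5 - 20 = -25)
P(F, Z) = -25 - 25*F (P(F, Z) = (F + 1)*(-25) = (1 + F)*(-25) = -25 - 25*F)
x(142)/P(-4*(-6), -48) - 1*17389/27944 = 142/(-25 - (-100)*(-6)) - 1*17389/27944 = 142/(-25 - 25*24) - 17389*1/27944 = 142/(-25 - 600) - 17389/27944 = 142/(-625) - 17389/27944 = 142*(-1/625) - 17389/27944 = -142/625 - 17389/27944 = -14836173/17465000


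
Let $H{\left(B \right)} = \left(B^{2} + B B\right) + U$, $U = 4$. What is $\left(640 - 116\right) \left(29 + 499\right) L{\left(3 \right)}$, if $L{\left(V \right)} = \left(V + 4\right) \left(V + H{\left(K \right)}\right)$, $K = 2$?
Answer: $29050560$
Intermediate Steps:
$H{\left(B \right)} = 4 + 2 B^{2}$ ($H{\left(B \right)} = \left(B^{2} + B B\right) + 4 = \left(B^{2} + B^{2}\right) + 4 = 2 B^{2} + 4 = 4 + 2 B^{2}$)
$L{\left(V \right)} = \left(4 + V\right) \left(12 + V\right)$ ($L{\left(V \right)} = \left(V + 4\right) \left(V + \left(4 + 2 \cdot 2^{2}\right)\right) = \left(4 + V\right) \left(V + \left(4 + 2 \cdot 4\right)\right) = \left(4 + V\right) \left(V + \left(4 + 8\right)\right) = \left(4 + V\right) \left(V + 12\right) = \left(4 + V\right) \left(12 + V\right)$)
$\left(640 - 116\right) \left(29 + 499\right) L{\left(3 \right)} = \left(640 - 116\right) \left(29 + 499\right) \left(48 + 3^{2} + 16 \cdot 3\right) = 524 \cdot 528 \left(48 + 9 + 48\right) = 276672 \cdot 105 = 29050560$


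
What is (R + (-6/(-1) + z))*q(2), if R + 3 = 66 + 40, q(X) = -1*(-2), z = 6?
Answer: 230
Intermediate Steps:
q(X) = 2
R = 103 (R = -3 + (66 + 40) = -3 + 106 = 103)
(R + (-6/(-1) + z))*q(2) = (103 + (-6/(-1) + 6))*2 = (103 + (-1*(-6) + 6))*2 = (103 + (6 + 6))*2 = (103 + 12)*2 = 115*2 = 230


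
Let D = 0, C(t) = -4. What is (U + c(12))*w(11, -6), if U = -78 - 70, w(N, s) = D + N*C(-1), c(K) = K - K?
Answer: 6512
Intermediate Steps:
c(K) = 0
w(N, s) = -4*N (w(N, s) = 0 + N*(-4) = 0 - 4*N = -4*N)
U = -148
(U + c(12))*w(11, -6) = (-148 + 0)*(-4*11) = -148*(-44) = 6512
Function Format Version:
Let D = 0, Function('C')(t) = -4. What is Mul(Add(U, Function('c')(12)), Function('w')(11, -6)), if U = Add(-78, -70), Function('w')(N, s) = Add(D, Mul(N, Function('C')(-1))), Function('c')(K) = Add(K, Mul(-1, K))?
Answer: 6512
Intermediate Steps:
Function('c')(K) = 0
Function('w')(N, s) = Mul(-4, N) (Function('w')(N, s) = Add(0, Mul(N, -4)) = Add(0, Mul(-4, N)) = Mul(-4, N))
U = -148
Mul(Add(U, Function('c')(12)), Function('w')(11, -6)) = Mul(Add(-148, 0), Mul(-4, 11)) = Mul(-148, -44) = 6512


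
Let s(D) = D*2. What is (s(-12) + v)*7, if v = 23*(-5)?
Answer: -973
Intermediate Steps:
s(D) = 2*D
v = -115
(s(-12) + v)*7 = (2*(-12) - 115)*7 = (-24 - 115)*7 = -139*7 = -973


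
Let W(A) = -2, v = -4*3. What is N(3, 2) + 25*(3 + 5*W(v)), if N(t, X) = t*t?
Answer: -166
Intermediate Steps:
v = -12
N(t, X) = t²
N(3, 2) + 25*(3 + 5*W(v)) = 3² + 25*(3 + 5*(-2)) = 9 + 25*(3 - 10) = 9 + 25*(-7) = 9 - 175 = -166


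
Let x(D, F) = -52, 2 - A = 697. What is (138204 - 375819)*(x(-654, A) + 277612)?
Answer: -65952419400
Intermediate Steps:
A = -695 (A = 2 - 1*697 = 2 - 697 = -695)
(138204 - 375819)*(x(-654, A) + 277612) = (138204 - 375819)*(-52 + 277612) = -237615*277560 = -65952419400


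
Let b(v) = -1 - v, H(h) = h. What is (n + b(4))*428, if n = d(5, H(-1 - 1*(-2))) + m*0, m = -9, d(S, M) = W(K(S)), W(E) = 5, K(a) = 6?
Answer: 0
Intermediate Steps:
d(S, M) = 5
n = 5 (n = 5 - 9*0 = 5 + 0 = 5)
(n + b(4))*428 = (5 + (-1 - 1*4))*428 = (5 + (-1 - 4))*428 = (5 - 5)*428 = 0*428 = 0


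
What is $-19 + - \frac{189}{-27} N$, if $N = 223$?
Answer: $1542$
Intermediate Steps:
$-19 + - \frac{189}{-27} N = -19 + - \frac{189}{-27} \cdot 223 = -19 + \left(-189\right) \left(- \frac{1}{27}\right) 223 = -19 + 7 \cdot 223 = -19 + 1561 = 1542$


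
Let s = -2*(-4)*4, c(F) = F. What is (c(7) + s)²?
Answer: 1521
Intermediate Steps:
s = 32 (s = 8*4 = 32)
(c(7) + s)² = (7 + 32)² = 39² = 1521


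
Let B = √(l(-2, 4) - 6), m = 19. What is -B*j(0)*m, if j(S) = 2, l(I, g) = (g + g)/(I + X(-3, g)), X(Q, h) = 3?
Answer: -38*√2 ≈ -53.740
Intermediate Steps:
l(I, g) = 2*g/(3 + I) (l(I, g) = (g + g)/(I + 3) = (2*g)/(3 + I) = 2*g/(3 + I))
B = √2 (B = √(2*4/(3 - 2) - 6) = √(2*4/1 - 6) = √(2*4*1 - 6) = √(8 - 6) = √2 ≈ 1.4142)
-B*j(0)*m = -√2*2*19 = -2*√2*19 = -38*√2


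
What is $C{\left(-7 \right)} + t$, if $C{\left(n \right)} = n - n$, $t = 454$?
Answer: $454$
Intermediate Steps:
$C{\left(n \right)} = 0$
$C{\left(-7 \right)} + t = 0 + 454 = 454$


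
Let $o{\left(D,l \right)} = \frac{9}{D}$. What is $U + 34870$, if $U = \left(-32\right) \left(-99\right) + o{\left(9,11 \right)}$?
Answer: $38039$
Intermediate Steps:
$U = 3169$ ($U = \left(-32\right) \left(-99\right) + \frac{9}{9} = 3168 + 9 \cdot \frac{1}{9} = 3168 + 1 = 3169$)
$U + 34870 = 3169 + 34870 = 38039$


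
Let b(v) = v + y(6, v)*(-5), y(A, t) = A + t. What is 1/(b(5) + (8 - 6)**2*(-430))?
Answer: -1/1770 ≈ -0.00056497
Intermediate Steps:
b(v) = -30 - 4*v (b(v) = v + (6 + v)*(-5) = v + (-30 - 5*v) = -30 - 4*v)
1/(b(5) + (8 - 6)**2*(-430)) = 1/((-30 - 4*5) + (8 - 6)**2*(-430)) = 1/((-30 - 20) + 2**2*(-430)) = 1/(-50 + 4*(-430)) = 1/(-50 - 1720) = 1/(-1770) = -1/1770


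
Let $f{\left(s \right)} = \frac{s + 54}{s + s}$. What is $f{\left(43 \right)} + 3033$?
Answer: $\frac{260935}{86} \approx 3034.1$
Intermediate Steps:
$f{\left(s \right)} = \frac{54 + s}{2 s}$
$f{\left(43 \right)} + 3033 = \frac{54 + 43}{2 \cdot 43} + 3033 = \frac{1}{2} \cdot \frac{1}{43} \cdot 97 + 3033 = \frac{97}{86} + 3033 = \frac{260935}{86}$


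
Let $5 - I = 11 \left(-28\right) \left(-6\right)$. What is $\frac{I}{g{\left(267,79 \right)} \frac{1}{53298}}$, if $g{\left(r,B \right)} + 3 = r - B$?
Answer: $- \frac{98228214}{185} \approx -5.3096 \cdot 10^{5}$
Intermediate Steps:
$g{\left(r,B \right)} = -3 + r - B$ ($g{\left(r,B \right)} = -3 - \left(B - r\right) = -3 + r - B$)
$I = -1843$ ($I = 5 - 11 \left(-28\right) \left(-6\right) = 5 - \left(-308\right) \left(-6\right) = 5 - 1848 = -1843$)
$\frac{I}{g{\left(267,79 \right)} \frac{1}{53298}} = - \frac{1843}{\left(-3 + 267 - 79\right) \frac{1}{53298}} = - \frac{1843}{185 \cdot \frac{1}{53298}} = - \frac{1843}{\frac{185}{53298}} = \left(-1843\right) \frac{53298}{185} = - \frac{98228214}{185}$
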